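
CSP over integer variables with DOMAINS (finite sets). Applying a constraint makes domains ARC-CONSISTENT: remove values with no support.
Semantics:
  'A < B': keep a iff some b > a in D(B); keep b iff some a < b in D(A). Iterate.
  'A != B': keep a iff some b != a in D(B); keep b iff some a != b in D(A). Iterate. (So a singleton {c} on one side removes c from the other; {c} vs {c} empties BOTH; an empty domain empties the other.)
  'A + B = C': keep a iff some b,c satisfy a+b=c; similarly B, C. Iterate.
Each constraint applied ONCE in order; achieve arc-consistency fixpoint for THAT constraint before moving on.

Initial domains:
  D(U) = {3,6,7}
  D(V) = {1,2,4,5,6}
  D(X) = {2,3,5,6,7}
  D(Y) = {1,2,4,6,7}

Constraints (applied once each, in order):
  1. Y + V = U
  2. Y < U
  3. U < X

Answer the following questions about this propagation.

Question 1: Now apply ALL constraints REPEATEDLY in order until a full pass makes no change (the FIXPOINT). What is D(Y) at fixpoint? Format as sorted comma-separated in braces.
Answer: {1,2,4}

Derivation:
pass 0 (initial): D(Y)={1,2,4,6,7}
pass 1: U {3,6,7}->{3,6}; X {2,3,5,6,7}->{5,6,7}; Y {1,2,4,6,7}->{1,2,4,6}
pass 2: V {1,2,4,5,6}->{1,2,4,5}; Y {1,2,4,6}->{1,2,4}
pass 3: no change
Fixpoint after 3 passes: D(Y) = {1,2,4}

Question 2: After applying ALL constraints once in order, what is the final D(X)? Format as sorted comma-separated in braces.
Constraint 1 (Y + V = U) on D(Y)={1,2,4,6,7} D(V)={1,2,4,5,6} D(U)={3,6,7}: Y {1,2,4,6,7}->{1,2,4,6}
Constraint 2 (Y < U) on D(Y)={1,2,4,6} D(U)={3,6,7}: no change
Constraint 3 (U < X) on D(U)={3,6,7} D(X)={2,3,5,6,7}: U {3,6,7}->{3,6}; X {2,3,5,6,7}->{5,6,7}
So after all 3 constraints: D(X) = {5,6,7}

Answer: {5,6,7}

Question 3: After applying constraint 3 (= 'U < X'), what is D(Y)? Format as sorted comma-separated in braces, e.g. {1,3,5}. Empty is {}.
Constraint 1 (Y + V = U) on D(Y)={1,2,4,6,7} D(V)={1,2,4,5,6} D(U)={3,6,7}: Y {1,2,4,6,7}->{1,2,4,6}
Constraint 2 (Y < U) on D(Y)={1,2,4,6} D(U)={3,6,7}: no change
Constraint 3 (U < X) on D(U)={3,6,7} D(X)={2,3,5,6,7}: U {3,6,7}->{3,6}; X {2,3,5,6,7}->{5,6,7}
So after constraint 3: D(Y) = {1,2,4,6}

Answer: {1,2,4,6}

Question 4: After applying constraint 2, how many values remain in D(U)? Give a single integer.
Answer: 3

Derivation:
Constraint 1 (Y + V = U) on D(Y)={1,2,4,6,7} D(V)={1,2,4,5,6} D(U)={3,6,7}: Y {1,2,4,6,7}->{1,2,4,6}
Constraint 2 (Y < U) on D(Y)={1,2,4,6} D(U)={3,6,7}: no change
So after constraint 2: D(U)={3,6,7}, size = 3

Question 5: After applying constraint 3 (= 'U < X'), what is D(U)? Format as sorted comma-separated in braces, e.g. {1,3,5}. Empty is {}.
Answer: {3,6}

Derivation:
Constraint 1 (Y + V = U) on D(Y)={1,2,4,6,7} D(V)={1,2,4,5,6} D(U)={3,6,7}: Y {1,2,4,6,7}->{1,2,4,6}
Constraint 2 (Y < U) on D(Y)={1,2,4,6} D(U)={3,6,7}: no change
Constraint 3 (U < X) on D(U)={3,6,7} D(X)={2,3,5,6,7}: U {3,6,7}->{3,6}; X {2,3,5,6,7}->{5,6,7}
So after constraint 3: D(U) = {3,6}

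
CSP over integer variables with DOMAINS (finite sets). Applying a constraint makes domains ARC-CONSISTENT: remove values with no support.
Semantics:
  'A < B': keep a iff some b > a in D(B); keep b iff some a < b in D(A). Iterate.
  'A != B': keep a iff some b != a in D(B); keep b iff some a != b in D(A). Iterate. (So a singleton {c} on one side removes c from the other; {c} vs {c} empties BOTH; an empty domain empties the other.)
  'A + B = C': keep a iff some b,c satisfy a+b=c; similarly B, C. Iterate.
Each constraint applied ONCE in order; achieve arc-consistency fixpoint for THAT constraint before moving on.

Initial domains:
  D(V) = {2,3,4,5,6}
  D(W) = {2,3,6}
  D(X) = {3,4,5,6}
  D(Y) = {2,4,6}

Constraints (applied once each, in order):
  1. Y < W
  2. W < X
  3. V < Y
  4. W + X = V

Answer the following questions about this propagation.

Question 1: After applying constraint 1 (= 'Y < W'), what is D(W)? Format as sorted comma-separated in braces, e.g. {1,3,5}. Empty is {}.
Answer: {3,6}

Derivation:
Constraint 1 (Y < W) on D(Y)={2,4,6} D(W)={2,3,6}: Y {2,4,6}->{2,4}; W {2,3,6}->{3,6}
So after constraint 1: D(W) = {3,6}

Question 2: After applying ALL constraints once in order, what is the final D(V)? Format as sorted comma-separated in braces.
Answer: {}

Derivation:
Constraint 1 (Y < W) on D(Y)={2,4,6} D(W)={2,3,6}: Y {2,4,6}->{2,4}; W {2,3,6}->{3,6}
Constraint 2 (W < X) on D(W)={3,6} D(X)={3,4,5,6}: W {3,6}->{3}; X {3,4,5,6}->{4,5,6}
Constraint 3 (V < Y) on D(V)={2,3,4,5,6} D(Y)={2,4}: V {2,3,4,5,6}->{2,3}; Y {2,4}->{4}
Constraint 4 (W + X = V) on D(W)={3} D(X)={4,5,6} D(V)={2,3}: W {3}->{}; X {4,5,6}->{}; V {2,3}->{}
So after all 4 constraints: D(V) = {}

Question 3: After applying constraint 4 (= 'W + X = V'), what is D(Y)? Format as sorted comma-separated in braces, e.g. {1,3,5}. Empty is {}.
Answer: {4}

Derivation:
Constraint 1 (Y < W) on D(Y)={2,4,6} D(W)={2,3,6}: Y {2,4,6}->{2,4}; W {2,3,6}->{3,6}
Constraint 2 (W < X) on D(W)={3,6} D(X)={3,4,5,6}: W {3,6}->{3}; X {3,4,5,6}->{4,5,6}
Constraint 3 (V < Y) on D(V)={2,3,4,5,6} D(Y)={2,4}: V {2,3,4,5,6}->{2,3}; Y {2,4}->{4}
Constraint 4 (W + X = V) on D(W)={3} D(X)={4,5,6} D(V)={2,3}: W {3}->{}; X {4,5,6}->{}; V {2,3}->{}
So after constraint 4: D(Y) = {4}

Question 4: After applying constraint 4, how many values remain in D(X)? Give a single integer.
Constraint 1 (Y < W) on D(Y)={2,4,6} D(W)={2,3,6}: Y {2,4,6}->{2,4}; W {2,3,6}->{3,6}
Constraint 2 (W < X) on D(W)={3,6} D(X)={3,4,5,6}: W {3,6}->{3}; X {3,4,5,6}->{4,5,6}
Constraint 3 (V < Y) on D(V)={2,3,4,5,6} D(Y)={2,4}: V {2,3,4,5,6}->{2,3}; Y {2,4}->{4}
Constraint 4 (W + X = V) on D(W)={3} D(X)={4,5,6} D(V)={2,3}: W {3}->{}; X {4,5,6}->{}; V {2,3}->{}
So after constraint 4: D(X)={}, size = 0

Answer: 0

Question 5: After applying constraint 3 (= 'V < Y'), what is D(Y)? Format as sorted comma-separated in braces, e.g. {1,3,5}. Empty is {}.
Answer: {4}

Derivation:
Constraint 1 (Y < W) on D(Y)={2,4,6} D(W)={2,3,6}: Y {2,4,6}->{2,4}; W {2,3,6}->{3,6}
Constraint 2 (W < X) on D(W)={3,6} D(X)={3,4,5,6}: W {3,6}->{3}; X {3,4,5,6}->{4,5,6}
Constraint 3 (V < Y) on D(V)={2,3,4,5,6} D(Y)={2,4}: V {2,3,4,5,6}->{2,3}; Y {2,4}->{4}
So after constraint 3: D(Y) = {4}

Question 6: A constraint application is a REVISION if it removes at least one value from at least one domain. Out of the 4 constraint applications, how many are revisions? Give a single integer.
Constraint 1 (Y < W) on D(Y)={2,4,6} D(W)={2,3,6}: Y {2,4,6}->{2,4}; W {2,3,6}->{3,6} => REVISION
Constraint 2 (W < X) on D(W)={3,6} D(X)={3,4,5,6}: W {3,6}->{3}; X {3,4,5,6}->{4,5,6} => REVISION
Constraint 3 (V < Y) on D(V)={2,3,4,5,6} D(Y)={2,4}: V {2,3,4,5,6}->{2,3}; Y {2,4}->{4} => REVISION
Constraint 4 (W + X = V) on D(W)={3} D(X)={4,5,6} D(V)={2,3}: W {3}->{}; X {4,5,6}->{}; V {2,3}->{} => REVISION
Total revisions = 4

Answer: 4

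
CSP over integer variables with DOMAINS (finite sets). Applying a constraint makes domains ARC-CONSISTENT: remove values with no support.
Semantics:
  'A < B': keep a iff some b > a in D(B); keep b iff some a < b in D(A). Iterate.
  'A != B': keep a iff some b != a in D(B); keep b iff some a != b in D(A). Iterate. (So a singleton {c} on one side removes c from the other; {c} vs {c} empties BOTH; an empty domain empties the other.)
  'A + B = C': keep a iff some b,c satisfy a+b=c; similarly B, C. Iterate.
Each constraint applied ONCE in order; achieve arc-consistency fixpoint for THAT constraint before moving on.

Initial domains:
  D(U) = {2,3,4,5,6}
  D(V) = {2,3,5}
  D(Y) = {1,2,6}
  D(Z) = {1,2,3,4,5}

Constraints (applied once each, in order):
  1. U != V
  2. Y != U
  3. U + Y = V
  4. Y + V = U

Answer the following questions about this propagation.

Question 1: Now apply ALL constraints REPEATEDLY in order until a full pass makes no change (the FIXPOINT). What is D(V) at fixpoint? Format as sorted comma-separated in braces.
pass 0 (initial): D(V)={2,3,5}
pass 1: U {2,3,4,5,6}->{4}; V {2,3,5}->{3}; Y {1,2,6}->{1}
pass 2: U {4}->{}; V {3}->{}; Y {1}->{}
pass 3: no change
Fixpoint after 3 passes: D(V) = {}

Answer: {}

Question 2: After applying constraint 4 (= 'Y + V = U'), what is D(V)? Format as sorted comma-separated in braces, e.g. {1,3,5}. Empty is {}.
Constraint 1 (U != V) on D(U)={2,3,4,5,6} D(V)={2,3,5}: no change
Constraint 2 (Y != U) on D(Y)={1,2,6} D(U)={2,3,4,5,6}: no change
Constraint 3 (U + Y = V) on D(U)={2,3,4,5,6} D(Y)={1,2,6} D(V)={2,3,5}: U {2,3,4,5,6}->{2,3,4}; Y {1,2,6}->{1,2}; V {2,3,5}->{3,5}
Constraint 4 (Y + V = U) on D(Y)={1,2} D(V)={3,5} D(U)={2,3,4}: Y {1,2}->{1}; V {3,5}->{3}; U {2,3,4}->{4}
So after constraint 4: D(V) = {3}

Answer: {3}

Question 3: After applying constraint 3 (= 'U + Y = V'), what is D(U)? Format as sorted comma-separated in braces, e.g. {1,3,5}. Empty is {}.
Answer: {2,3,4}

Derivation:
Constraint 1 (U != V) on D(U)={2,3,4,5,6} D(V)={2,3,5}: no change
Constraint 2 (Y != U) on D(Y)={1,2,6} D(U)={2,3,4,5,6}: no change
Constraint 3 (U + Y = V) on D(U)={2,3,4,5,6} D(Y)={1,2,6} D(V)={2,3,5}: U {2,3,4,5,6}->{2,3,4}; Y {1,2,6}->{1,2}; V {2,3,5}->{3,5}
So after constraint 3: D(U) = {2,3,4}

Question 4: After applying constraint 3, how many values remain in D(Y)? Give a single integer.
Answer: 2

Derivation:
Constraint 1 (U != V) on D(U)={2,3,4,5,6} D(V)={2,3,5}: no change
Constraint 2 (Y != U) on D(Y)={1,2,6} D(U)={2,3,4,5,6}: no change
Constraint 3 (U + Y = V) on D(U)={2,3,4,5,6} D(Y)={1,2,6} D(V)={2,3,5}: U {2,3,4,5,6}->{2,3,4}; Y {1,2,6}->{1,2}; V {2,3,5}->{3,5}
So after constraint 3: D(Y)={1,2}, size = 2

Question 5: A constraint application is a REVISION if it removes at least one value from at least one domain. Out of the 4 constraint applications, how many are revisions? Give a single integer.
Constraint 1 (U != V) on D(U)={2,3,4,5,6} D(V)={2,3,5}: no change => not a revision
Constraint 2 (Y != U) on D(Y)={1,2,6} D(U)={2,3,4,5,6}: no change => not a revision
Constraint 3 (U + Y = V) on D(U)={2,3,4,5,6} D(Y)={1,2,6} D(V)={2,3,5}: U {2,3,4,5,6}->{2,3,4}; Y {1,2,6}->{1,2}; V {2,3,5}->{3,5} => REVISION
Constraint 4 (Y + V = U) on D(Y)={1,2} D(V)={3,5} D(U)={2,3,4}: Y {1,2}->{1}; V {3,5}->{3}; U {2,3,4}->{4} => REVISION
Total revisions = 2

Answer: 2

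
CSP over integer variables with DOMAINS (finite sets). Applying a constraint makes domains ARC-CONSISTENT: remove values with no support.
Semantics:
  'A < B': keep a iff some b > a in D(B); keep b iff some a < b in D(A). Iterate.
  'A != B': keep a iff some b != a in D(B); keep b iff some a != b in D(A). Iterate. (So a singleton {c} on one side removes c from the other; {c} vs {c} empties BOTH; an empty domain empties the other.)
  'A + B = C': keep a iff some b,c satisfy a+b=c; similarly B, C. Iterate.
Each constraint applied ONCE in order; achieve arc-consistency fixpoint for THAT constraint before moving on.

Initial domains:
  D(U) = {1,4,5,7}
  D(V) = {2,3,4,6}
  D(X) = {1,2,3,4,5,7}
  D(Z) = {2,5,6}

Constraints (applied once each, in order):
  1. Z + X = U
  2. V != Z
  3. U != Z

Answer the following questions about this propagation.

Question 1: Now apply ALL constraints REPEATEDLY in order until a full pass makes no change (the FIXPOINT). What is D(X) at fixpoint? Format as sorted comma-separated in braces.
Answer: {1,2,3,5}

Derivation:
pass 0 (initial): D(X)={1,2,3,4,5,7}
pass 1: U {1,4,5,7}->{4,5,7}; X {1,2,3,4,5,7}->{1,2,3,5}
pass 2: no change
Fixpoint after 2 passes: D(X) = {1,2,3,5}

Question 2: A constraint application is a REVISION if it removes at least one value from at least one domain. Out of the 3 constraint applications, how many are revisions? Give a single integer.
Constraint 1 (Z + X = U) on D(Z)={2,5,6} D(X)={1,2,3,4,5,7} D(U)={1,4,5,7}: X {1,2,3,4,5,7}->{1,2,3,5}; U {1,4,5,7}->{4,5,7} => REVISION
Constraint 2 (V != Z) on D(V)={2,3,4,6} D(Z)={2,5,6}: no change => not a revision
Constraint 3 (U != Z) on D(U)={4,5,7} D(Z)={2,5,6}: no change => not a revision
Total revisions = 1

Answer: 1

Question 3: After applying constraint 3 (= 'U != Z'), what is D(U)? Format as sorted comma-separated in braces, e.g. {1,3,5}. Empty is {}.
Answer: {4,5,7}

Derivation:
Constraint 1 (Z + X = U) on D(Z)={2,5,6} D(X)={1,2,3,4,5,7} D(U)={1,4,5,7}: X {1,2,3,4,5,7}->{1,2,3,5}; U {1,4,5,7}->{4,5,7}
Constraint 2 (V != Z) on D(V)={2,3,4,6} D(Z)={2,5,6}: no change
Constraint 3 (U != Z) on D(U)={4,5,7} D(Z)={2,5,6}: no change
So after constraint 3: D(U) = {4,5,7}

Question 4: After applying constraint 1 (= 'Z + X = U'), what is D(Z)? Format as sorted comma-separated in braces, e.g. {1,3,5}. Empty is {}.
Constraint 1 (Z + X = U) on D(Z)={2,5,6} D(X)={1,2,3,4,5,7} D(U)={1,4,5,7}: X {1,2,3,4,5,7}->{1,2,3,5}; U {1,4,5,7}->{4,5,7}
So after constraint 1: D(Z) = {2,5,6}

Answer: {2,5,6}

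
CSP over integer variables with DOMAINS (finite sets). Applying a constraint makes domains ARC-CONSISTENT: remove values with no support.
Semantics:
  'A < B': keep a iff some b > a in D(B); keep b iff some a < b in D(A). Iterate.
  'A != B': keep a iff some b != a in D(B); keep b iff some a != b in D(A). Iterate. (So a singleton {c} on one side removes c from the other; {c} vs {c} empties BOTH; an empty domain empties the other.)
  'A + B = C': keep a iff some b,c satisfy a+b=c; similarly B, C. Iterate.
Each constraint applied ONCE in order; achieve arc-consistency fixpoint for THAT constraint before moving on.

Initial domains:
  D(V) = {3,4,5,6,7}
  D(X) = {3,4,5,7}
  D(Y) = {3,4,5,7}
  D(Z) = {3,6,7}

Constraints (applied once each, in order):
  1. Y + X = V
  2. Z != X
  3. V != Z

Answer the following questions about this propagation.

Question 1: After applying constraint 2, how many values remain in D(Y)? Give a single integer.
Answer: 2

Derivation:
Constraint 1 (Y + X = V) on D(Y)={3,4,5,7} D(X)={3,4,5,7} D(V)={3,4,5,6,7}: Y {3,4,5,7}->{3,4}; X {3,4,5,7}->{3,4}; V {3,4,5,6,7}->{6,7}
Constraint 2 (Z != X) on D(Z)={3,6,7} D(X)={3,4}: no change
So after constraint 2: D(Y)={3,4}, size = 2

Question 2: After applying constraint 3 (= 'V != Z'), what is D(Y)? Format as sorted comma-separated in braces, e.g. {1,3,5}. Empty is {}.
Constraint 1 (Y + X = V) on D(Y)={3,4,5,7} D(X)={3,4,5,7} D(V)={3,4,5,6,7}: Y {3,4,5,7}->{3,4}; X {3,4,5,7}->{3,4}; V {3,4,5,6,7}->{6,7}
Constraint 2 (Z != X) on D(Z)={3,6,7} D(X)={3,4}: no change
Constraint 3 (V != Z) on D(V)={6,7} D(Z)={3,6,7}: no change
So after constraint 3: D(Y) = {3,4}

Answer: {3,4}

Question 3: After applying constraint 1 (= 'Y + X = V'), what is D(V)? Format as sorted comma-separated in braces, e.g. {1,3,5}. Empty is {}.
Answer: {6,7}

Derivation:
Constraint 1 (Y + X = V) on D(Y)={3,4,5,7} D(X)={3,4,5,7} D(V)={3,4,5,6,7}: Y {3,4,5,7}->{3,4}; X {3,4,5,7}->{3,4}; V {3,4,5,6,7}->{6,7}
So after constraint 1: D(V) = {6,7}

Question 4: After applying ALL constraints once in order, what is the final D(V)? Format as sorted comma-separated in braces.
Answer: {6,7}

Derivation:
Constraint 1 (Y + X = V) on D(Y)={3,4,5,7} D(X)={3,4,5,7} D(V)={3,4,5,6,7}: Y {3,4,5,7}->{3,4}; X {3,4,5,7}->{3,4}; V {3,4,5,6,7}->{6,7}
Constraint 2 (Z != X) on D(Z)={3,6,7} D(X)={3,4}: no change
Constraint 3 (V != Z) on D(V)={6,7} D(Z)={3,6,7}: no change
So after all 3 constraints: D(V) = {6,7}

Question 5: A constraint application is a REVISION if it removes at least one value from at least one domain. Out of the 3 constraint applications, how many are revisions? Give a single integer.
Answer: 1

Derivation:
Constraint 1 (Y + X = V) on D(Y)={3,4,5,7} D(X)={3,4,5,7} D(V)={3,4,5,6,7}: Y {3,4,5,7}->{3,4}; X {3,4,5,7}->{3,4}; V {3,4,5,6,7}->{6,7} => REVISION
Constraint 2 (Z != X) on D(Z)={3,6,7} D(X)={3,4}: no change => not a revision
Constraint 3 (V != Z) on D(V)={6,7} D(Z)={3,6,7}: no change => not a revision
Total revisions = 1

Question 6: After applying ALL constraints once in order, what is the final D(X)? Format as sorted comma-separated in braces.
Answer: {3,4}

Derivation:
Constraint 1 (Y + X = V) on D(Y)={3,4,5,7} D(X)={3,4,5,7} D(V)={3,4,5,6,7}: Y {3,4,5,7}->{3,4}; X {3,4,5,7}->{3,4}; V {3,4,5,6,7}->{6,7}
Constraint 2 (Z != X) on D(Z)={3,6,7} D(X)={3,4}: no change
Constraint 3 (V != Z) on D(V)={6,7} D(Z)={3,6,7}: no change
So after all 3 constraints: D(X) = {3,4}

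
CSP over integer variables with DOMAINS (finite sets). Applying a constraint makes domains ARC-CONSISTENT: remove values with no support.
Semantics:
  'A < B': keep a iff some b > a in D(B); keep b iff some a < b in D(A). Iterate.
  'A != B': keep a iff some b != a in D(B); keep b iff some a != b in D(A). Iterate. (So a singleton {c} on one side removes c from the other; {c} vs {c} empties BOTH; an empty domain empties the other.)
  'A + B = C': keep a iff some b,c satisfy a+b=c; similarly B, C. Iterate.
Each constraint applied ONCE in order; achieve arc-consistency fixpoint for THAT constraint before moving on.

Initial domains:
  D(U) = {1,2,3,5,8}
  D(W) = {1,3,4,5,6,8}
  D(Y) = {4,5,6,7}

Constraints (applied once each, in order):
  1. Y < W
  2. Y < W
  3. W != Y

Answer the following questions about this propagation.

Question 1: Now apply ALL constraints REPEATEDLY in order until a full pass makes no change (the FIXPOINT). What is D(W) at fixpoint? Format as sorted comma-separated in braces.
pass 0 (initial): D(W)={1,3,4,5,6,8}
pass 1: W {1,3,4,5,6,8}->{5,6,8}
pass 2: no change
Fixpoint after 2 passes: D(W) = {5,6,8}

Answer: {5,6,8}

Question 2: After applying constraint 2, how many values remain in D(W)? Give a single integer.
Answer: 3

Derivation:
Constraint 1 (Y < W) on D(Y)={4,5,6,7} D(W)={1,3,4,5,6,8}: W {1,3,4,5,6,8}->{5,6,8}
Constraint 2 (Y < W) on D(Y)={4,5,6,7} D(W)={5,6,8}: no change
So after constraint 2: D(W)={5,6,8}, size = 3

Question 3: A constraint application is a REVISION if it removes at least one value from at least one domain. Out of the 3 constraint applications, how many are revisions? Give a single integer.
Constraint 1 (Y < W) on D(Y)={4,5,6,7} D(W)={1,3,4,5,6,8}: W {1,3,4,5,6,8}->{5,6,8} => REVISION
Constraint 2 (Y < W) on D(Y)={4,5,6,7} D(W)={5,6,8}: no change => not a revision
Constraint 3 (W != Y) on D(W)={5,6,8} D(Y)={4,5,6,7}: no change => not a revision
Total revisions = 1

Answer: 1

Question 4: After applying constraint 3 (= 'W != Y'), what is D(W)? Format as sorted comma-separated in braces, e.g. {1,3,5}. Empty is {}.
Constraint 1 (Y < W) on D(Y)={4,5,6,7} D(W)={1,3,4,5,6,8}: W {1,3,4,5,6,8}->{5,6,8}
Constraint 2 (Y < W) on D(Y)={4,5,6,7} D(W)={5,6,8}: no change
Constraint 3 (W != Y) on D(W)={5,6,8} D(Y)={4,5,6,7}: no change
So after constraint 3: D(W) = {5,6,8}

Answer: {5,6,8}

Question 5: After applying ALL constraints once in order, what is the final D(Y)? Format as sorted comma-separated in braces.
Answer: {4,5,6,7}

Derivation:
Constraint 1 (Y < W) on D(Y)={4,5,6,7} D(W)={1,3,4,5,6,8}: W {1,3,4,5,6,8}->{5,6,8}
Constraint 2 (Y < W) on D(Y)={4,5,6,7} D(W)={5,6,8}: no change
Constraint 3 (W != Y) on D(W)={5,6,8} D(Y)={4,5,6,7}: no change
So after all 3 constraints: D(Y) = {4,5,6,7}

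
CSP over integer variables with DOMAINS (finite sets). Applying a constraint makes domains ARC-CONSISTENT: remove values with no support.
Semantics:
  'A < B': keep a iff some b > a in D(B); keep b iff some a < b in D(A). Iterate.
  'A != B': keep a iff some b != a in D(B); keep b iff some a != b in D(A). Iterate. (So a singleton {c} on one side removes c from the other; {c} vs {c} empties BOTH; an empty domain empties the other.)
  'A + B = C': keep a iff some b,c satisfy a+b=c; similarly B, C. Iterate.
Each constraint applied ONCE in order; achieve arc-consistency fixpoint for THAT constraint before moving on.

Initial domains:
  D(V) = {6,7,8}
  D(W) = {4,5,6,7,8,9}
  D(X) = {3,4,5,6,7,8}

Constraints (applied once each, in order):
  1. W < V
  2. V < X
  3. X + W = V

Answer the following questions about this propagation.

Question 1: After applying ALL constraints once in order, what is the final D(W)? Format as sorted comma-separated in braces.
Constraint 1 (W < V) on D(W)={4,5,6,7,8,9} D(V)={6,7,8}: W {4,5,6,7,8,9}->{4,5,6,7}
Constraint 2 (V < X) on D(V)={6,7,8} D(X)={3,4,5,6,7,8}: V {6,7,8}->{6,7}; X {3,4,5,6,7,8}->{7,8}
Constraint 3 (X + W = V) on D(X)={7,8} D(W)={4,5,6,7} D(V)={6,7}: X {7,8}->{}; W {4,5,6,7}->{}; V {6,7}->{}
So after all 3 constraints: D(W) = {}

Answer: {}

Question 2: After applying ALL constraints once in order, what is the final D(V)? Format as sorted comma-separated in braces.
Answer: {}

Derivation:
Constraint 1 (W < V) on D(W)={4,5,6,7,8,9} D(V)={6,7,8}: W {4,5,6,7,8,9}->{4,5,6,7}
Constraint 2 (V < X) on D(V)={6,7,8} D(X)={3,4,5,6,7,8}: V {6,7,8}->{6,7}; X {3,4,5,6,7,8}->{7,8}
Constraint 3 (X + W = V) on D(X)={7,8} D(W)={4,5,6,7} D(V)={6,7}: X {7,8}->{}; W {4,5,6,7}->{}; V {6,7}->{}
So after all 3 constraints: D(V) = {}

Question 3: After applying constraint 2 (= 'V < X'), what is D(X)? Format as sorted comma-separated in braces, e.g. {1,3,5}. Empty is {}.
Constraint 1 (W < V) on D(W)={4,5,6,7,8,9} D(V)={6,7,8}: W {4,5,6,7,8,9}->{4,5,6,7}
Constraint 2 (V < X) on D(V)={6,7,8} D(X)={3,4,5,6,7,8}: V {6,7,8}->{6,7}; X {3,4,5,6,7,8}->{7,8}
So after constraint 2: D(X) = {7,8}

Answer: {7,8}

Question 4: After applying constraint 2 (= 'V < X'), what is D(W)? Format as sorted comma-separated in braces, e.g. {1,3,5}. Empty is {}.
Answer: {4,5,6,7}

Derivation:
Constraint 1 (W < V) on D(W)={4,5,6,7,8,9} D(V)={6,7,8}: W {4,5,6,7,8,9}->{4,5,6,7}
Constraint 2 (V < X) on D(V)={6,7,8} D(X)={3,4,5,6,7,8}: V {6,7,8}->{6,7}; X {3,4,5,6,7,8}->{7,8}
So after constraint 2: D(W) = {4,5,6,7}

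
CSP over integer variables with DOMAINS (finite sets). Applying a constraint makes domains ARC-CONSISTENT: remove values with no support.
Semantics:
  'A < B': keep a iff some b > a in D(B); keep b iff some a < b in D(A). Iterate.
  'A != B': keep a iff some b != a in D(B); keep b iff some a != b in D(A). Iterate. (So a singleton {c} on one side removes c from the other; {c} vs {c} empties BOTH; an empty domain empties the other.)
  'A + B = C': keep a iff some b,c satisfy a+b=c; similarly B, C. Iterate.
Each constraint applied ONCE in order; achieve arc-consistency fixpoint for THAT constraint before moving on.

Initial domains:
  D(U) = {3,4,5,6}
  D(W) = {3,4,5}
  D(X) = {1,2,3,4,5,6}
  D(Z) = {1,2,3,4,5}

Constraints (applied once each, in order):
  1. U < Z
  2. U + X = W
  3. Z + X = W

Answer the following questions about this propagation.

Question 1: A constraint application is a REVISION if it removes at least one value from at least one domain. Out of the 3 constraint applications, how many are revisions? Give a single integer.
Answer: 3

Derivation:
Constraint 1 (U < Z) on D(U)={3,4,5,6} D(Z)={1,2,3,4,5}: U {3,4,5,6}->{3,4}; Z {1,2,3,4,5}->{4,5} => REVISION
Constraint 2 (U + X = W) on D(U)={3,4} D(X)={1,2,3,4,5,6} D(W)={3,4,5}: X {1,2,3,4,5,6}->{1,2}; W {3,4,5}->{4,5} => REVISION
Constraint 3 (Z + X = W) on D(Z)={4,5} D(X)={1,2} D(W)={4,5}: Z {4,5}->{4}; X {1,2}->{1}; W {4,5}->{5} => REVISION
Total revisions = 3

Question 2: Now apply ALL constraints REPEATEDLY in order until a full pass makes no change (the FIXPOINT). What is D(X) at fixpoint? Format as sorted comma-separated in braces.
pass 0 (initial): D(X)={1,2,3,4,5,6}
pass 1: U {3,4,5,6}->{3,4}; W {3,4,5}->{5}; X {1,2,3,4,5,6}->{1}; Z {1,2,3,4,5}->{4}
pass 2: U {3,4}->{}; W {5}->{}; X {1}->{}; Z {4}->{}
pass 3: no change
Fixpoint after 3 passes: D(X) = {}

Answer: {}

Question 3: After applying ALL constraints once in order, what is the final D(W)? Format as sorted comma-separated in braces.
Answer: {5}

Derivation:
Constraint 1 (U < Z) on D(U)={3,4,5,6} D(Z)={1,2,3,4,5}: U {3,4,5,6}->{3,4}; Z {1,2,3,4,5}->{4,5}
Constraint 2 (U + X = W) on D(U)={3,4} D(X)={1,2,3,4,5,6} D(W)={3,4,5}: X {1,2,3,4,5,6}->{1,2}; W {3,4,5}->{4,5}
Constraint 3 (Z + X = W) on D(Z)={4,5} D(X)={1,2} D(W)={4,5}: Z {4,5}->{4}; X {1,2}->{1}; W {4,5}->{5}
So after all 3 constraints: D(W) = {5}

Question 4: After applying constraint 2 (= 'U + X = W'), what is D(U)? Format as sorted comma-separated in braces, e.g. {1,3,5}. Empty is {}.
Answer: {3,4}

Derivation:
Constraint 1 (U < Z) on D(U)={3,4,5,6} D(Z)={1,2,3,4,5}: U {3,4,5,6}->{3,4}; Z {1,2,3,4,5}->{4,5}
Constraint 2 (U + X = W) on D(U)={3,4} D(X)={1,2,3,4,5,6} D(W)={3,4,5}: X {1,2,3,4,5,6}->{1,2}; W {3,4,5}->{4,5}
So after constraint 2: D(U) = {3,4}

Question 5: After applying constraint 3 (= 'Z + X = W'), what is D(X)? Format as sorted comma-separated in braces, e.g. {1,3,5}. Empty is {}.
Constraint 1 (U < Z) on D(U)={3,4,5,6} D(Z)={1,2,3,4,5}: U {3,4,5,6}->{3,4}; Z {1,2,3,4,5}->{4,5}
Constraint 2 (U + X = W) on D(U)={3,4} D(X)={1,2,3,4,5,6} D(W)={3,4,5}: X {1,2,3,4,5,6}->{1,2}; W {3,4,5}->{4,5}
Constraint 3 (Z + X = W) on D(Z)={4,5} D(X)={1,2} D(W)={4,5}: Z {4,5}->{4}; X {1,2}->{1}; W {4,5}->{5}
So after constraint 3: D(X) = {1}

Answer: {1}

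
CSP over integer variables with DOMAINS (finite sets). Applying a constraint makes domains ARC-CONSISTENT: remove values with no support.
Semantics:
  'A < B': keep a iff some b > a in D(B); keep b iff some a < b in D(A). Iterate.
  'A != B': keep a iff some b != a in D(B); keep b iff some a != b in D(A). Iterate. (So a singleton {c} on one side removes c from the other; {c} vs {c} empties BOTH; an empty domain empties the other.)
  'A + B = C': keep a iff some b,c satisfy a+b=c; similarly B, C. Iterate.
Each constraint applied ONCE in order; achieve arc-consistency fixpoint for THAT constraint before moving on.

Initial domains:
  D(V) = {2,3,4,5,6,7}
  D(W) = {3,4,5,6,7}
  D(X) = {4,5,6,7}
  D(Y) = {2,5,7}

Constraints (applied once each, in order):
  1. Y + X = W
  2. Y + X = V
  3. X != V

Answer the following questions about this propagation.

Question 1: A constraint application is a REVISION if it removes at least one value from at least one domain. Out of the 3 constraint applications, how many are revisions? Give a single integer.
Answer: 2

Derivation:
Constraint 1 (Y + X = W) on D(Y)={2,5,7} D(X)={4,5,6,7} D(W)={3,4,5,6,7}: Y {2,5,7}->{2}; X {4,5,6,7}->{4,5}; W {3,4,5,6,7}->{6,7} => REVISION
Constraint 2 (Y + X = V) on D(Y)={2} D(X)={4,5} D(V)={2,3,4,5,6,7}: V {2,3,4,5,6,7}->{6,7} => REVISION
Constraint 3 (X != V) on D(X)={4,5} D(V)={6,7}: no change => not a revision
Total revisions = 2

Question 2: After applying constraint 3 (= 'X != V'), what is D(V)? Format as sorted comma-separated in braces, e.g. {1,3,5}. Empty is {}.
Answer: {6,7}

Derivation:
Constraint 1 (Y + X = W) on D(Y)={2,5,7} D(X)={4,5,6,7} D(W)={3,4,5,6,7}: Y {2,5,7}->{2}; X {4,5,6,7}->{4,5}; W {3,4,5,6,7}->{6,7}
Constraint 2 (Y + X = V) on D(Y)={2} D(X)={4,5} D(V)={2,3,4,5,6,7}: V {2,3,4,5,6,7}->{6,7}
Constraint 3 (X != V) on D(X)={4,5} D(V)={6,7}: no change
So after constraint 3: D(V) = {6,7}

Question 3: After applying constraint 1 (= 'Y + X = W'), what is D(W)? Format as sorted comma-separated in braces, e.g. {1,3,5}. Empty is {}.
Constraint 1 (Y + X = W) on D(Y)={2,5,7} D(X)={4,5,6,7} D(W)={3,4,5,6,7}: Y {2,5,7}->{2}; X {4,5,6,7}->{4,5}; W {3,4,5,6,7}->{6,7}
So after constraint 1: D(W) = {6,7}

Answer: {6,7}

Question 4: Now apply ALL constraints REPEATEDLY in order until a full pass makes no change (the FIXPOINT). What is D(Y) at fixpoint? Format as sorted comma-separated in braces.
pass 0 (initial): D(Y)={2,5,7}
pass 1: V {2,3,4,5,6,7}->{6,7}; W {3,4,5,6,7}->{6,7}; X {4,5,6,7}->{4,5}; Y {2,5,7}->{2}
pass 2: no change
Fixpoint after 2 passes: D(Y) = {2}

Answer: {2}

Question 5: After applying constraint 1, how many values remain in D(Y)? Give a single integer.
Constraint 1 (Y + X = W) on D(Y)={2,5,7} D(X)={4,5,6,7} D(W)={3,4,5,6,7}: Y {2,5,7}->{2}; X {4,5,6,7}->{4,5}; W {3,4,5,6,7}->{6,7}
So after constraint 1: D(Y)={2}, size = 1

Answer: 1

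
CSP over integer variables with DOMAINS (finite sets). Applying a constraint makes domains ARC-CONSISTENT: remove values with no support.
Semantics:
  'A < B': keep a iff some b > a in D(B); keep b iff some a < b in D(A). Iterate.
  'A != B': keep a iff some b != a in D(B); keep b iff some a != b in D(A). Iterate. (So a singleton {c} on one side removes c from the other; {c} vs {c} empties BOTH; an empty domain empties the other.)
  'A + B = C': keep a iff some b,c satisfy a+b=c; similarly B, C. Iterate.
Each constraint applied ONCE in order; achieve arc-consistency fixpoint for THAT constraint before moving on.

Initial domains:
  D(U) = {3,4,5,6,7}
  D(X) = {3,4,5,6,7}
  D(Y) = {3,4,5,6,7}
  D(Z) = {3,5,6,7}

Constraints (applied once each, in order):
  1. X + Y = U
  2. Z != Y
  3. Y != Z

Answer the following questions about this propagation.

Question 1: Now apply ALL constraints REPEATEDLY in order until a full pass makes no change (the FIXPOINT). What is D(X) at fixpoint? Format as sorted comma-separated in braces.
Answer: {3,4}

Derivation:
pass 0 (initial): D(X)={3,4,5,6,7}
pass 1: U {3,4,5,6,7}->{6,7}; X {3,4,5,6,7}->{3,4}; Y {3,4,5,6,7}->{3,4}
pass 2: no change
Fixpoint after 2 passes: D(X) = {3,4}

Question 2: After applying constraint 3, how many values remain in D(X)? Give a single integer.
Constraint 1 (X + Y = U) on D(X)={3,4,5,6,7} D(Y)={3,4,5,6,7} D(U)={3,4,5,6,7}: X {3,4,5,6,7}->{3,4}; Y {3,4,5,6,7}->{3,4}; U {3,4,5,6,7}->{6,7}
Constraint 2 (Z != Y) on D(Z)={3,5,6,7} D(Y)={3,4}: no change
Constraint 3 (Y != Z) on D(Y)={3,4} D(Z)={3,5,6,7}: no change
So after constraint 3: D(X)={3,4}, size = 2

Answer: 2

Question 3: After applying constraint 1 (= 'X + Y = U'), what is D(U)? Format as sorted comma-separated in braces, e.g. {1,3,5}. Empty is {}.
Answer: {6,7}

Derivation:
Constraint 1 (X + Y = U) on D(X)={3,4,5,6,7} D(Y)={3,4,5,6,7} D(U)={3,4,5,6,7}: X {3,4,5,6,7}->{3,4}; Y {3,4,5,6,7}->{3,4}; U {3,4,5,6,7}->{6,7}
So after constraint 1: D(U) = {6,7}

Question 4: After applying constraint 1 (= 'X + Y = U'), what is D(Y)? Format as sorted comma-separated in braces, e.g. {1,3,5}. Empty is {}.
Answer: {3,4}

Derivation:
Constraint 1 (X + Y = U) on D(X)={3,4,5,6,7} D(Y)={3,4,5,6,7} D(U)={3,4,5,6,7}: X {3,4,5,6,7}->{3,4}; Y {3,4,5,6,7}->{3,4}; U {3,4,5,6,7}->{6,7}
So after constraint 1: D(Y) = {3,4}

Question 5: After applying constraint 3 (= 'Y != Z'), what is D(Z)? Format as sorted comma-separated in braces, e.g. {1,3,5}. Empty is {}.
Answer: {3,5,6,7}

Derivation:
Constraint 1 (X + Y = U) on D(X)={3,4,5,6,7} D(Y)={3,4,5,6,7} D(U)={3,4,5,6,7}: X {3,4,5,6,7}->{3,4}; Y {3,4,5,6,7}->{3,4}; U {3,4,5,6,7}->{6,7}
Constraint 2 (Z != Y) on D(Z)={3,5,6,7} D(Y)={3,4}: no change
Constraint 3 (Y != Z) on D(Y)={3,4} D(Z)={3,5,6,7}: no change
So after constraint 3: D(Z) = {3,5,6,7}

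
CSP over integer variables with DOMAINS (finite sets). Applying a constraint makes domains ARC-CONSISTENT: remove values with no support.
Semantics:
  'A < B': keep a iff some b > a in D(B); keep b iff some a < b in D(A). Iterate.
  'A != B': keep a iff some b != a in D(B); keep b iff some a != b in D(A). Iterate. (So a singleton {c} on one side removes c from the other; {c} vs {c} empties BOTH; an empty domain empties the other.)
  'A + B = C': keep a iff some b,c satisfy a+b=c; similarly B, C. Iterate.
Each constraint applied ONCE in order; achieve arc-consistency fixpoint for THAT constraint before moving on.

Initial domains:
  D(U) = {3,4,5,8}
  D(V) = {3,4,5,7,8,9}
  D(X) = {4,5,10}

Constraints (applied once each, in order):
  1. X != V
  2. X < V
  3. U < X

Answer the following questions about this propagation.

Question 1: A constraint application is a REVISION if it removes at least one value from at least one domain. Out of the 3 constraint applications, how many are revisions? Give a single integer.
Constraint 1 (X != V) on D(X)={4,5,10} D(V)={3,4,5,7,8,9}: no change => not a revision
Constraint 2 (X < V) on D(X)={4,5,10} D(V)={3,4,5,7,8,9}: X {4,5,10}->{4,5}; V {3,4,5,7,8,9}->{5,7,8,9} => REVISION
Constraint 3 (U < X) on D(U)={3,4,5,8} D(X)={4,5}: U {3,4,5,8}->{3,4} => REVISION
Total revisions = 2

Answer: 2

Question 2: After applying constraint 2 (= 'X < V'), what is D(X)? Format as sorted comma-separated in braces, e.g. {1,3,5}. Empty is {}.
Answer: {4,5}

Derivation:
Constraint 1 (X != V) on D(X)={4,5,10} D(V)={3,4,5,7,8,9}: no change
Constraint 2 (X < V) on D(X)={4,5,10} D(V)={3,4,5,7,8,9}: X {4,5,10}->{4,5}; V {3,4,5,7,8,9}->{5,7,8,9}
So after constraint 2: D(X) = {4,5}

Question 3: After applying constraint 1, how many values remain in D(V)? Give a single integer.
Answer: 6

Derivation:
Constraint 1 (X != V) on D(X)={4,5,10} D(V)={3,4,5,7,8,9}: no change
So after constraint 1: D(V)={3,4,5,7,8,9}, size = 6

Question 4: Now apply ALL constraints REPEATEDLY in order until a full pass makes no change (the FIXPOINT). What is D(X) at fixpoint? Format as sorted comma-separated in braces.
Answer: {4,5}

Derivation:
pass 0 (initial): D(X)={4,5,10}
pass 1: U {3,4,5,8}->{3,4}; V {3,4,5,7,8,9}->{5,7,8,9}; X {4,5,10}->{4,5}
pass 2: no change
Fixpoint after 2 passes: D(X) = {4,5}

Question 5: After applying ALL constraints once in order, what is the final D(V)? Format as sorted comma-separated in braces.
Constraint 1 (X != V) on D(X)={4,5,10} D(V)={3,4,5,7,8,9}: no change
Constraint 2 (X < V) on D(X)={4,5,10} D(V)={3,4,5,7,8,9}: X {4,5,10}->{4,5}; V {3,4,5,7,8,9}->{5,7,8,9}
Constraint 3 (U < X) on D(U)={3,4,5,8} D(X)={4,5}: U {3,4,5,8}->{3,4}
So after all 3 constraints: D(V) = {5,7,8,9}

Answer: {5,7,8,9}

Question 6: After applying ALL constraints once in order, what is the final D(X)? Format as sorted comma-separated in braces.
Constraint 1 (X != V) on D(X)={4,5,10} D(V)={3,4,5,7,8,9}: no change
Constraint 2 (X < V) on D(X)={4,5,10} D(V)={3,4,5,7,8,9}: X {4,5,10}->{4,5}; V {3,4,5,7,8,9}->{5,7,8,9}
Constraint 3 (U < X) on D(U)={3,4,5,8} D(X)={4,5}: U {3,4,5,8}->{3,4}
So after all 3 constraints: D(X) = {4,5}

Answer: {4,5}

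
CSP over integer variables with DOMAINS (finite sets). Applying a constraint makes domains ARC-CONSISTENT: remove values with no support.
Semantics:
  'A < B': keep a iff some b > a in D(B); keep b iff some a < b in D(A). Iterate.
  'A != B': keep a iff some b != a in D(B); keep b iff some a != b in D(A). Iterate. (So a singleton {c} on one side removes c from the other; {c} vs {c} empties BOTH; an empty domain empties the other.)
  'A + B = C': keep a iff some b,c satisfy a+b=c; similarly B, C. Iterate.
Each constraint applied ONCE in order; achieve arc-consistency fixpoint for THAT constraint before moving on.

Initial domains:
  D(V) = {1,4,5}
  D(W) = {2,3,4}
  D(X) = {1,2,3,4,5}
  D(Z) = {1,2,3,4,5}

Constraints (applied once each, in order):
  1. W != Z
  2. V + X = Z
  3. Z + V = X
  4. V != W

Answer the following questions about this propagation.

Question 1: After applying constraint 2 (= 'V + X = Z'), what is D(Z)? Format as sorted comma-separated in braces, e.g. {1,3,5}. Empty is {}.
Answer: {2,3,4,5}

Derivation:
Constraint 1 (W != Z) on D(W)={2,3,4} D(Z)={1,2,3,4,5}: no change
Constraint 2 (V + X = Z) on D(V)={1,4,5} D(X)={1,2,3,4,5} D(Z)={1,2,3,4,5}: V {1,4,5}->{1,4}; X {1,2,3,4,5}->{1,2,3,4}; Z {1,2,3,4,5}->{2,3,4,5}
So after constraint 2: D(Z) = {2,3,4,5}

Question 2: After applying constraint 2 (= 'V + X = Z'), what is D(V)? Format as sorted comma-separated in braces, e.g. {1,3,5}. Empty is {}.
Answer: {1,4}

Derivation:
Constraint 1 (W != Z) on D(W)={2,3,4} D(Z)={1,2,3,4,5}: no change
Constraint 2 (V + X = Z) on D(V)={1,4,5} D(X)={1,2,3,4,5} D(Z)={1,2,3,4,5}: V {1,4,5}->{1,4}; X {1,2,3,4,5}->{1,2,3,4}; Z {1,2,3,4,5}->{2,3,4,5}
So after constraint 2: D(V) = {1,4}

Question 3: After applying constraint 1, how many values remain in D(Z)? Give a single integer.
Answer: 5

Derivation:
Constraint 1 (W != Z) on D(W)={2,3,4} D(Z)={1,2,3,4,5}: no change
So after constraint 1: D(Z)={1,2,3,4,5}, size = 5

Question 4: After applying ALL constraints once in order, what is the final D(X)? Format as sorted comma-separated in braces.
Answer: {3,4}

Derivation:
Constraint 1 (W != Z) on D(W)={2,3,4} D(Z)={1,2,3,4,5}: no change
Constraint 2 (V + X = Z) on D(V)={1,4,5} D(X)={1,2,3,4,5} D(Z)={1,2,3,4,5}: V {1,4,5}->{1,4}; X {1,2,3,4,5}->{1,2,3,4}; Z {1,2,3,4,5}->{2,3,4,5}
Constraint 3 (Z + V = X) on D(Z)={2,3,4,5} D(V)={1,4} D(X)={1,2,3,4}: Z {2,3,4,5}->{2,3}; V {1,4}->{1}; X {1,2,3,4}->{3,4}
Constraint 4 (V != W) on D(V)={1} D(W)={2,3,4}: no change
So after all 4 constraints: D(X) = {3,4}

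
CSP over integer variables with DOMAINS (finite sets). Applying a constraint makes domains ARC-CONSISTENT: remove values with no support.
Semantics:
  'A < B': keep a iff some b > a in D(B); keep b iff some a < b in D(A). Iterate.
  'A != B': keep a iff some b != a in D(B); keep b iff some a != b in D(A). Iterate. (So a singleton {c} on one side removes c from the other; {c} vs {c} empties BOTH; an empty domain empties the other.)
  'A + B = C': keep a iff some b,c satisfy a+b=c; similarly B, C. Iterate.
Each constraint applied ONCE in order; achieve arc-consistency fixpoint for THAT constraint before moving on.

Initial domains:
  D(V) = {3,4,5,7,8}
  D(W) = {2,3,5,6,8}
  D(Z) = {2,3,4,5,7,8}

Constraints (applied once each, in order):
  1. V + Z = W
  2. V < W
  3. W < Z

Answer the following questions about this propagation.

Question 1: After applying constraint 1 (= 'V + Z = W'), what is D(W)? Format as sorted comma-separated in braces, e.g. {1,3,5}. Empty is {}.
Answer: {5,6,8}

Derivation:
Constraint 1 (V + Z = W) on D(V)={3,4,5,7,8} D(Z)={2,3,4,5,7,8} D(W)={2,3,5,6,8}: V {3,4,5,7,8}->{3,4,5}; Z {2,3,4,5,7,8}->{2,3,4,5}; W {2,3,5,6,8}->{5,6,8}
So after constraint 1: D(W) = {5,6,8}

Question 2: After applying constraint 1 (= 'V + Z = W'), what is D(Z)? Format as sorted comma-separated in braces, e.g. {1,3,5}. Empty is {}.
Answer: {2,3,4,5}

Derivation:
Constraint 1 (V + Z = W) on D(V)={3,4,5,7,8} D(Z)={2,3,4,5,7,8} D(W)={2,3,5,6,8}: V {3,4,5,7,8}->{3,4,5}; Z {2,3,4,5,7,8}->{2,3,4,5}; W {2,3,5,6,8}->{5,6,8}
So after constraint 1: D(Z) = {2,3,4,5}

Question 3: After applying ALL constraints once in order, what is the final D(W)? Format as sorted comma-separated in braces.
Constraint 1 (V + Z = W) on D(V)={3,4,5,7,8} D(Z)={2,3,4,5,7,8} D(W)={2,3,5,6,8}: V {3,4,5,7,8}->{3,4,5}; Z {2,3,4,5,7,8}->{2,3,4,5}; W {2,3,5,6,8}->{5,6,8}
Constraint 2 (V < W) on D(V)={3,4,5} D(W)={5,6,8}: no change
Constraint 3 (W < Z) on D(W)={5,6,8} D(Z)={2,3,4,5}: W {5,6,8}->{}; Z {2,3,4,5}->{}
So after all 3 constraints: D(W) = {}

Answer: {}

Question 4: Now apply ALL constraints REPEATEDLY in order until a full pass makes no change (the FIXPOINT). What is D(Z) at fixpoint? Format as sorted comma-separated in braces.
Answer: {}

Derivation:
pass 0 (initial): D(Z)={2,3,4,5,7,8}
pass 1: V {3,4,5,7,8}->{3,4,5}; W {2,3,5,6,8}->{}; Z {2,3,4,5,7,8}->{}
pass 2: V {3,4,5}->{}
pass 3: no change
Fixpoint after 3 passes: D(Z) = {}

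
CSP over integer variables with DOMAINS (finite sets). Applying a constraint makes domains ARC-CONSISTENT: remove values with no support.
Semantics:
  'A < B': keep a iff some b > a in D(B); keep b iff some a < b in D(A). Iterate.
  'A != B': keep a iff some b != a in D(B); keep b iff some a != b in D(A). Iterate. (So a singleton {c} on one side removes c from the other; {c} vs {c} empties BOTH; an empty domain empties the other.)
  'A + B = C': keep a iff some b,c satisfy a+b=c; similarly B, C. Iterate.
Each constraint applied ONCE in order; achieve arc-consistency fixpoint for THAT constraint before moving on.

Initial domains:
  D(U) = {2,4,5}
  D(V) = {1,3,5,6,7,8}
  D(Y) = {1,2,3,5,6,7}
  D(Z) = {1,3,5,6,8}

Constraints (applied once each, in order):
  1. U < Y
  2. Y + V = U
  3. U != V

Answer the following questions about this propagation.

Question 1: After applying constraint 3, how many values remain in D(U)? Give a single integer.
Constraint 1 (U < Y) on D(U)={2,4,5} D(Y)={1,2,3,5,6,7}: Y {1,2,3,5,6,7}->{3,5,6,7}
Constraint 2 (Y + V = U) on D(Y)={3,5,6,7} D(V)={1,3,5,6,7,8} D(U)={2,4,5}: Y {3,5,6,7}->{3}; V {1,3,5,6,7,8}->{1}; U {2,4,5}->{4}
Constraint 3 (U != V) on D(U)={4} D(V)={1}: no change
So after constraint 3: D(U)={4}, size = 1

Answer: 1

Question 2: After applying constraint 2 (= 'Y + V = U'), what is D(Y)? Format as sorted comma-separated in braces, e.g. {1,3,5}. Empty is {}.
Constraint 1 (U < Y) on D(U)={2,4,5} D(Y)={1,2,3,5,6,7}: Y {1,2,3,5,6,7}->{3,5,6,7}
Constraint 2 (Y + V = U) on D(Y)={3,5,6,7} D(V)={1,3,5,6,7,8} D(U)={2,4,5}: Y {3,5,6,7}->{3}; V {1,3,5,6,7,8}->{1}; U {2,4,5}->{4}
So after constraint 2: D(Y) = {3}

Answer: {3}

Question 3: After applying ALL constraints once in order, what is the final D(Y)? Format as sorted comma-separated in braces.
Constraint 1 (U < Y) on D(U)={2,4,5} D(Y)={1,2,3,5,6,7}: Y {1,2,3,5,6,7}->{3,5,6,7}
Constraint 2 (Y + V = U) on D(Y)={3,5,6,7} D(V)={1,3,5,6,7,8} D(U)={2,4,5}: Y {3,5,6,7}->{3}; V {1,3,5,6,7,8}->{1}; U {2,4,5}->{4}
Constraint 3 (U != V) on D(U)={4} D(V)={1}: no change
So after all 3 constraints: D(Y) = {3}

Answer: {3}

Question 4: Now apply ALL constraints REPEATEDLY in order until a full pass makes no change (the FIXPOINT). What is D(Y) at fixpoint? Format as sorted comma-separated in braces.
Answer: {}

Derivation:
pass 0 (initial): D(Y)={1,2,3,5,6,7}
pass 1: U {2,4,5}->{4}; V {1,3,5,6,7,8}->{1}; Y {1,2,3,5,6,7}->{3}
pass 2: U {4}->{}; V {1}->{}; Y {3}->{}
pass 3: no change
Fixpoint after 3 passes: D(Y) = {}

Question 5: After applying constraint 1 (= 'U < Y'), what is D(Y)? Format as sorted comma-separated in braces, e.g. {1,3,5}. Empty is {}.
Constraint 1 (U < Y) on D(U)={2,4,5} D(Y)={1,2,3,5,6,7}: Y {1,2,3,5,6,7}->{3,5,6,7}
So after constraint 1: D(Y) = {3,5,6,7}

Answer: {3,5,6,7}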